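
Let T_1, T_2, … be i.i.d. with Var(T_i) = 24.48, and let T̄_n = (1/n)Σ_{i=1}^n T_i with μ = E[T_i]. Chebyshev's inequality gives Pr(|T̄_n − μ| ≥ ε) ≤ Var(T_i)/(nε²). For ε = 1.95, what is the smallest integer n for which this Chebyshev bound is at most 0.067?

Require 24.48/(n·1.95²) ≤ 0.067, i.e. n ≥ 24.48/(0.067·1.95²) = 96.088.
The smallest integer n is 97.

97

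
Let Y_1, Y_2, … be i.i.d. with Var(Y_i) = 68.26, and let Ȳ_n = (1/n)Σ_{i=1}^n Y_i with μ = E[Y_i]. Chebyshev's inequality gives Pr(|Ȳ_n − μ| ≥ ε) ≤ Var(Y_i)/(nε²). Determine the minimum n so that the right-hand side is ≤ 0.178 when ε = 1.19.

271

Require 68.26/(n·1.19²) ≤ 0.178, i.e. n ≥ 68.26/(0.178·1.19²) = 270.802.
The smallest integer n is 271.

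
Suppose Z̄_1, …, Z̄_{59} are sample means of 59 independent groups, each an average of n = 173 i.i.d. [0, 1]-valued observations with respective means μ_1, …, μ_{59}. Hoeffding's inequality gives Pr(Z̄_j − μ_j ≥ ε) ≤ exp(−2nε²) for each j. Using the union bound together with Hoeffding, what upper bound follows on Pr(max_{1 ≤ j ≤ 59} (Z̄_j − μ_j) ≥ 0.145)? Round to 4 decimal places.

0.0409

Per-experiment Hoeffding bound: exp(−2·173·0.145²) = exp(−7.27465) = 0.00069288.
Union bound over 59 events: 59·0.00069288 = 0.04088.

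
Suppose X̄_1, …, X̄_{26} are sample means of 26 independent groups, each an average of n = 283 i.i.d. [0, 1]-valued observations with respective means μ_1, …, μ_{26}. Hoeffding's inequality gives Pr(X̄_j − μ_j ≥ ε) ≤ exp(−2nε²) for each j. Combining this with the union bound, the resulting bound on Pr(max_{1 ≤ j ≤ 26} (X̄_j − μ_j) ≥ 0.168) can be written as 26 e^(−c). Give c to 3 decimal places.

15.975

Union bound over the 26 events: Pr(max_{1 ≤ j ≤ 26} (X̄_j − μ_j) ≥ 0.168) ≤ 26·exp(−2nε²) = 26 exp(−2·283·0.168²).
So c = 2·283·0.168² = 15.9748.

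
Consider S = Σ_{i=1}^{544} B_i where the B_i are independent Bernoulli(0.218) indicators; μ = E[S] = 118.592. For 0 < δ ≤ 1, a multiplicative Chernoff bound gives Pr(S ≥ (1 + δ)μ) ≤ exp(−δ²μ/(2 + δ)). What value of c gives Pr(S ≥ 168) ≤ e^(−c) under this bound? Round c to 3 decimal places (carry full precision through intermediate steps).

Write 168 = (1 + δ)μ, so δ = 168/118.592 − 1 = 0.4166217…
Then the exponent is δ²μ/(2 + δ) = (168 − μ)² / (μ·(2 + δ)) = 8.517860.

8.518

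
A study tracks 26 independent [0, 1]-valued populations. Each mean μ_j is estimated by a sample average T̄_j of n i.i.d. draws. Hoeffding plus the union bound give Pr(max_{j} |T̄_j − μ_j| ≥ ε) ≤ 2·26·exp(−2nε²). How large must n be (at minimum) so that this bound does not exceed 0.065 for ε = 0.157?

136

Need 2·26·exp(−2nε²) ≤ 0.065, i.e. exp(−2nε²) ≤ 0.065/52.
So 2nε² ≥ ln(52/0.065) = 6.684612.
Hence n ≥ 6.684612/(2·0.157²) = 135.596.
The smallest integer n is 136.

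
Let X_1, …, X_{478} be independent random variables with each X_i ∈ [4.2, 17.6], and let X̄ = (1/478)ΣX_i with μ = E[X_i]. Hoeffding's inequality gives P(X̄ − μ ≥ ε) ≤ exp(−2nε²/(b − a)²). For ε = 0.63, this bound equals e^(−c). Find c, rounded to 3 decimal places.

2.113

c = 2nε²/(b − a)² = 2·478·0.63² / 13.4² = 2.1131.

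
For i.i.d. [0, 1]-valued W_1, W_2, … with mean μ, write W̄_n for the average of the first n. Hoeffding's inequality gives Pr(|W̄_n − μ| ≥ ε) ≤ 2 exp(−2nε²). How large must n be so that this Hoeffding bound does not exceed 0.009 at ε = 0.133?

Require 2·exp(−2nε²) ≤ 0.009, i.e. 2nε² ≥ ln(2/0.009) = 5.403678.
So n ≥ 5.403678 / (2·0.133²) = 152.741.
The smallest integer n is 153.

153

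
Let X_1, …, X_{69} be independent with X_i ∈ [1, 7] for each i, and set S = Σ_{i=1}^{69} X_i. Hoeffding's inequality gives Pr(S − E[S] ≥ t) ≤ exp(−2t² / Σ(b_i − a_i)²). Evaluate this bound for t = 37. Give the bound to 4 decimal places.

Σ(b_i − a_i)² = 69·(6)² = 2484.
Exponent = 2·37²/2484 = 1.1023.
Bound = exp(−1.1023) = 0.33212.

0.3321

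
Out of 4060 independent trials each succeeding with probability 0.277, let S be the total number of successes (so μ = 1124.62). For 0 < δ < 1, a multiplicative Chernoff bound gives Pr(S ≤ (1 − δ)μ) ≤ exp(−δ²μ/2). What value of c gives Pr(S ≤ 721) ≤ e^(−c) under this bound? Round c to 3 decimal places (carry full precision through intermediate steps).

72.429

Write 721 = (1 − δ)μ, so δ = 1 − 721/1124.62 = 0.3588946…
Then the exponent is δ²μ/2 = (μ − 721)²/(2μ) = 72.428511.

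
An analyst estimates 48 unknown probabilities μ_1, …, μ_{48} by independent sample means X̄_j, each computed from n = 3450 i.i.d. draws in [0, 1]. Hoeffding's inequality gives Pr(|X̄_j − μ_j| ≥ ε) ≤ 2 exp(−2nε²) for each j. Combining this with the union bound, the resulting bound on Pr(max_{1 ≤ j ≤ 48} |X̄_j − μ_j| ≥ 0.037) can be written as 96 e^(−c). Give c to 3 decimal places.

Union bound over the 48 events: Pr(max_{1 ≤ j ≤ 48} |X̄_j − μ_j| ≥ 0.037) ≤ 48·2·exp(−2nε²) = 96 exp(−2·3450·0.037²).
So c = 2·3450·0.037² = 9.4461.

9.446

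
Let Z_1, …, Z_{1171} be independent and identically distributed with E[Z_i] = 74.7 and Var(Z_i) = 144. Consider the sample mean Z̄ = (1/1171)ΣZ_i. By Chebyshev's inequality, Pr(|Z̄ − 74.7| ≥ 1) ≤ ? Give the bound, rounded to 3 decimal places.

Var(Z̄) = Var(Z_i)/n = 144/1171 = 0.12297.
Chebyshev: Pr(|Z̄ − 74.7| ≥ 1) ≤ Var(Z̄)/(1)² = 144/(1171·1²) = 0.1230.

0.123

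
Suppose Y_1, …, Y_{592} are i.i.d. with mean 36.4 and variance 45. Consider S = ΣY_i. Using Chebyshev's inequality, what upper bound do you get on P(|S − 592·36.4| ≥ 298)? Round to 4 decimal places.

0.3000

Var(S) = n·Var(Y_i) = 592·45 = 26640.
Chebyshev: P(|S − 592·36.4| ≥ 298) ≤ Var(S)/298² = 26640/88804 = 0.3000.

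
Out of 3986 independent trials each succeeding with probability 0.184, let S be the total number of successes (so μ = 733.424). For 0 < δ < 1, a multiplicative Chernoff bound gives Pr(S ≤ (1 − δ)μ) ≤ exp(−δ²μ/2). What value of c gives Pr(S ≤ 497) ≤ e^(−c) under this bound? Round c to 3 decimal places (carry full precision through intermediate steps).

38.106

Write 497 = (1 − δ)μ, so δ = 1 − 497/733.424 = 0.3223565…
Then the exponent is δ²μ/2 = (μ − 497)²/(2μ) = 38.106408.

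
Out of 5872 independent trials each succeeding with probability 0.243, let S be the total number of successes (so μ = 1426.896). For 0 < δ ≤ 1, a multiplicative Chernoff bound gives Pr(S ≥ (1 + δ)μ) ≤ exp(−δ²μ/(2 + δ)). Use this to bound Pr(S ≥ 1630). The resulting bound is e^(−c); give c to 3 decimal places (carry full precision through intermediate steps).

Write 1630 = (1 + δ)μ, so δ = 1630/1426.896 − 1 = 0.1423397…
Then the exponent is δ²μ/(2 + δ) = (1630 − μ)² / (μ·(2 + δ)) = 13.494484.

13.494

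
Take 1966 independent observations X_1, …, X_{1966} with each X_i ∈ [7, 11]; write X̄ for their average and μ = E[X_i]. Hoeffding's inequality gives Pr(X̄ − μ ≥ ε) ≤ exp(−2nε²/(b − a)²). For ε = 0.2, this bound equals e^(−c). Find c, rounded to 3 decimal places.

9.830

c = 2nε²/(b − a)² = 2·1966·0.2² / 4² = 9.8300.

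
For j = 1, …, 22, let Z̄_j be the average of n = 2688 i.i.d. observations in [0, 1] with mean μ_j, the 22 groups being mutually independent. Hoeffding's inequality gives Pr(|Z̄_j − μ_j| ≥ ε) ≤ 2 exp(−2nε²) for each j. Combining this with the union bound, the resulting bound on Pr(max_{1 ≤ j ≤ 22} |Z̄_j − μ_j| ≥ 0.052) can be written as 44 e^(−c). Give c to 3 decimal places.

Union bound over the 22 events: Pr(max_{1 ≤ j ≤ 22} |Z̄_j − μ_j| ≥ 0.052) ≤ 22·2·exp(−2nε²) = 44 exp(−2·2688·0.052²).
So c = 2·2688·0.052² = 14.5367.

14.537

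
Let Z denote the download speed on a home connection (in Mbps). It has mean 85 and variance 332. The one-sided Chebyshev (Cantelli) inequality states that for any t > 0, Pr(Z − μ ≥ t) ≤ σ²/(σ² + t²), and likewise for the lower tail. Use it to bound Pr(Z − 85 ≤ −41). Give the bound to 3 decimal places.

Here σ² = 332 and t = 41, so σ² + t² = 2013.
Cantelli's bound: 332/2013 = 0.1649.

0.165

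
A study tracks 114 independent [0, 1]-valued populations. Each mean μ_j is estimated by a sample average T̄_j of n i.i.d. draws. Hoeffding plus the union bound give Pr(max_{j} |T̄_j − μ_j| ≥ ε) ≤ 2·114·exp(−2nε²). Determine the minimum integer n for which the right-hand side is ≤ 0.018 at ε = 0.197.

Need 2·114·exp(−2nε²) ≤ 0.018, i.e. exp(−2nε²) ≤ 0.018/228.
So 2nε² ≥ ln(228/0.018) = 9.446729.
Hence n ≥ 9.446729/(2·0.197²) = 121.708.
The smallest integer n is 122.

122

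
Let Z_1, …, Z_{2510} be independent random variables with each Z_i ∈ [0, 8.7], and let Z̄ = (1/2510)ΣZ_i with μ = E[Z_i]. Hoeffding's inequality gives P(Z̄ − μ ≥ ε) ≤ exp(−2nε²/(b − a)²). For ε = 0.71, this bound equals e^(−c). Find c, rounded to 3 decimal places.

33.434

c = 2nε²/(b − a)² = 2·2510·0.71² / 8.7² = 33.4335.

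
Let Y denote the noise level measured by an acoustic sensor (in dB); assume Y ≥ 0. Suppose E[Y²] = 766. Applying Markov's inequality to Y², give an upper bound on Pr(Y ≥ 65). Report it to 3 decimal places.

0.181

Since Y ≥ 0, the event {Y ≥ 65} is the same as {Y² ≥ 4225}.
Markov's inequality applied to Y² gives Pr(Y² ≥ 4225) ≤ E[Y²]/4225 = 766/4225 = 0.1813.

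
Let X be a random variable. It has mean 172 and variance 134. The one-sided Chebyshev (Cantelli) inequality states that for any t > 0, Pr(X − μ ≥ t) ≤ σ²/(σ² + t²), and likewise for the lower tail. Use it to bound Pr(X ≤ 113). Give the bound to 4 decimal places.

0.0371

Here σ² = 134 and t = 59, so σ² + t² = 3615.
Cantelli's bound: 134/3615 = 0.0371.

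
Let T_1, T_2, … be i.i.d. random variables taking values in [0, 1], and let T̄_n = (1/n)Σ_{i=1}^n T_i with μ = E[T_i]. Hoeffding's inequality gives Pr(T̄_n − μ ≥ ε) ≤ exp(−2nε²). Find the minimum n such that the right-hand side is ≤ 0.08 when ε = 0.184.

Require exp(−2nε²) ≤ 0.08, i.e. 2nε² ≥ ln(1/0.08) = 2.525729.
So n ≥ 2.525729 / (2·0.184²) = 37.301.
The smallest integer n is 38.

38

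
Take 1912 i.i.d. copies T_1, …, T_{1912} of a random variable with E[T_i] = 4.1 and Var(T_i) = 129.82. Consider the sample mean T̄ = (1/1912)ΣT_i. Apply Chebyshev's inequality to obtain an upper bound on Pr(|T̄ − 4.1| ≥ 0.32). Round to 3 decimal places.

0.663

Var(T̄) = Var(T_i)/n = 129.82/1912 = 0.067897.
Chebyshev: Pr(|T̄ − 4.1| ≥ 0.32) ≤ Var(T̄)/(0.32)² = 129.82/(1912·0.32²) = 0.6631.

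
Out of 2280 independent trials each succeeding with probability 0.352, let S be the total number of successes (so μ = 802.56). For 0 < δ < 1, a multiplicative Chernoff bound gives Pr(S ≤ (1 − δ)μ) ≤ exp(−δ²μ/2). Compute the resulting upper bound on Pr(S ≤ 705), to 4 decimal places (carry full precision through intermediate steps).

0.0027

Write 705 = (1 − δ)μ, so δ = 1 − 705/802.56 = 0.121561…
Then the exponent is δ²μ/2 = (μ − 705)²/(2μ) = 5.929746.
Bound = exp(−5.929746) = 0.00266.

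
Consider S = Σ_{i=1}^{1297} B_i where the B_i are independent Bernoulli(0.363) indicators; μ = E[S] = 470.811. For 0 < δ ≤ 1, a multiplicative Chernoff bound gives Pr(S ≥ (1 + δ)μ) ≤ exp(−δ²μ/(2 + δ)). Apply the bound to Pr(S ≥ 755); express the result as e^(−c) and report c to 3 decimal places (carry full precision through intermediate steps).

Write 755 = (1 + δ)μ, so δ = 755/470.811 − 1 = 0.6036159…
Then the exponent is δ²μ/(2 + δ) = (755 − μ)² / (μ·(2 + δ)) = 65.885677.

65.886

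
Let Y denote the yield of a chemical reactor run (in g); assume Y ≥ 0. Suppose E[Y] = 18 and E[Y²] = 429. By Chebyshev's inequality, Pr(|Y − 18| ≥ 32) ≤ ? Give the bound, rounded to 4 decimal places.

0.1025

Var(Y) = E[Y²] − (E[Y])² = 429 − 324 = 105.
Chebyshev's inequality: Pr(|Y − μ| ≥ t) ≤ Var(Y)/t² = 105/1024 = 0.1025.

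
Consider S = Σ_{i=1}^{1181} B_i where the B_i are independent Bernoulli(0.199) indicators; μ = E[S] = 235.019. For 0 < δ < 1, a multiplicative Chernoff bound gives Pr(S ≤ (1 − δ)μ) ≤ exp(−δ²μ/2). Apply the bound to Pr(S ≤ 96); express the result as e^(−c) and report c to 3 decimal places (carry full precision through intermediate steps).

41.116

Write 96 = (1 − δ)μ, so δ = 1 − 96/235.019 = 0.5915224…
Then the exponent is δ²μ/2 = (μ − 96)²/(2μ) = 41.116425.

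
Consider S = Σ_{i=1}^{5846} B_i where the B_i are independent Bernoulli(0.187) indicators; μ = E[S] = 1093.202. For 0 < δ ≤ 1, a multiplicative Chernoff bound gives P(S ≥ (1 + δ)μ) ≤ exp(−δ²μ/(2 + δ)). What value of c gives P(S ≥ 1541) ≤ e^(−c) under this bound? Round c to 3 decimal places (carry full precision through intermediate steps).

Write 1541 = (1 + δ)μ, so δ = 1541/1093.202 − 1 = 0.4096205…
Then the exponent is δ²μ/(2 + δ) = (1541 − μ)² / (μ·(2 + δ)) = 76.122882.

76.123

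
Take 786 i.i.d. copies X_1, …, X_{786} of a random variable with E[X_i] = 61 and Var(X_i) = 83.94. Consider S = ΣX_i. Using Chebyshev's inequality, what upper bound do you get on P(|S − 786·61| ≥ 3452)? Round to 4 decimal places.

0.0055

Var(S) = n·Var(X_i) = 786·83.94 = 65976.84.
Chebyshev: P(|S − 786·61| ≥ 3452) ≤ Var(S)/3452² = 65976.84/11916304 = 0.0055.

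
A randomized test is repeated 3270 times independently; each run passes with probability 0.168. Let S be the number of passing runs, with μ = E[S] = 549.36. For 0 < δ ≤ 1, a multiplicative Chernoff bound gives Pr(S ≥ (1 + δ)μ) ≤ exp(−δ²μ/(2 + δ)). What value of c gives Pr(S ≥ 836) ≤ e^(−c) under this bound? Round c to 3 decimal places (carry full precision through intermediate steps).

Write 836 = (1 + δ)μ, so δ = 836/549.36 − 1 = 0.5217708…
Then the exponent is δ²μ/(2 + δ) = (836 − μ)² / (μ·(2 + δ)) = 59.307681.

59.308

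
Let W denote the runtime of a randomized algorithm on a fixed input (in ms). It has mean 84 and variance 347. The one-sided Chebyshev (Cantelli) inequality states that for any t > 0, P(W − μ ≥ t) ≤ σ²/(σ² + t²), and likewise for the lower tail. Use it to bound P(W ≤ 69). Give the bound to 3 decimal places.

0.607

Here σ² = 347 and t = 15, so σ² + t² = 572.
Cantelli's bound: 347/572 = 0.6066.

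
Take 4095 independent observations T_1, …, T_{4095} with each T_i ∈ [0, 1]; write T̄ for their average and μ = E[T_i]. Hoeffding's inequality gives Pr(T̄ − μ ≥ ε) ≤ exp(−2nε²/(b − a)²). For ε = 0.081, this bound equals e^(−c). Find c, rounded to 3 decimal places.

53.735

c = 2nε²/(b − a)² = 2·4095·0.081² / 1² = 53.7346.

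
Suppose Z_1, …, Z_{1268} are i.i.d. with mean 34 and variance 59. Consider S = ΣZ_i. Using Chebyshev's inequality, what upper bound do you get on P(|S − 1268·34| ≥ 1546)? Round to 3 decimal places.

Var(S) = n·Var(Z_i) = 1268·59 = 74812.
Chebyshev: P(|S − 1268·34| ≥ 1546) ≤ Var(S)/1546² = 74812/2390116 = 0.0313.

0.031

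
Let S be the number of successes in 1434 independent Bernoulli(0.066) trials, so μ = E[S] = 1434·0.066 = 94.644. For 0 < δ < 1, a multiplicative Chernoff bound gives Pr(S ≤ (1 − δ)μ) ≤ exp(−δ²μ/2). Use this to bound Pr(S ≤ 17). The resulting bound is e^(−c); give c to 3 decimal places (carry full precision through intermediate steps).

Write 17 = (1 − δ)μ, so δ = 1 − 17/94.644 = 0.8203795…
Then the exponent is δ²μ/2 = (μ − 17)²/(2μ) = 31.848774.

31.849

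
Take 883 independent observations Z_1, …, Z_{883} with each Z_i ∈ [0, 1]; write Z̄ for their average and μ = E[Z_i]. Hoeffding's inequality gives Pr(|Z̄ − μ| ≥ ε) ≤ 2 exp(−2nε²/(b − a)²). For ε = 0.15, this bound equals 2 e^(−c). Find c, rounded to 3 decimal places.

c = 2nε²/(b − a)² = 2·883·0.15² / 1² = 39.7350.

39.735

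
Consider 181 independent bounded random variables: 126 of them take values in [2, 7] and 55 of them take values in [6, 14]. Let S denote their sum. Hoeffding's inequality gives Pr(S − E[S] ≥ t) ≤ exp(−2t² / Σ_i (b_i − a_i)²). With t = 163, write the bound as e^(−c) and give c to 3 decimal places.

Σ(b_i − a_i)² = 126·5² + 55·8² = 6670.
c = 2t² / 6670 = 2·163² / 6670 = 7.9667.

7.967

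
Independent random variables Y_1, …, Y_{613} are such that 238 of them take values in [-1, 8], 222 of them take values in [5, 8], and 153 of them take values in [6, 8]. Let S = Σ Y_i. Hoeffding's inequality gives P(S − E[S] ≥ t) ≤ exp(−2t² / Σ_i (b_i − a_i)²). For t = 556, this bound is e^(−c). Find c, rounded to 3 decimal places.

Σ(b_i − a_i)² = 238·9² + 222·3² + 153·2² = 21888.
c = 2t² / 21888 = 2·556² / 21888 = 28.2471.

28.247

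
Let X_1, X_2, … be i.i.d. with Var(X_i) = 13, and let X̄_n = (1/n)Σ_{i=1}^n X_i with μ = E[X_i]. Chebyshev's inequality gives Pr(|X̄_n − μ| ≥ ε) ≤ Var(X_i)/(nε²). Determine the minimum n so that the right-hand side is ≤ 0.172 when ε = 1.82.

23

Require 13/(n·1.82²) ≤ 0.172, i.e. n ≥ 13/(0.172·1.82²) = 22.818.
The smallest integer n is 23.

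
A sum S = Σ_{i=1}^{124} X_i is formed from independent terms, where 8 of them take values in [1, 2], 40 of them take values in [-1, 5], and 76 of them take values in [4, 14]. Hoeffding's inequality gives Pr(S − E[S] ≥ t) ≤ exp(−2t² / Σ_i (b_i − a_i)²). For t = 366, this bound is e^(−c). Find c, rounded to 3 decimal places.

29.610

Σ(b_i − a_i)² = 8·1² + 40·6² + 76·10² = 9048.
c = 2t² / 9048 = 2·366² / 9048 = 29.6101.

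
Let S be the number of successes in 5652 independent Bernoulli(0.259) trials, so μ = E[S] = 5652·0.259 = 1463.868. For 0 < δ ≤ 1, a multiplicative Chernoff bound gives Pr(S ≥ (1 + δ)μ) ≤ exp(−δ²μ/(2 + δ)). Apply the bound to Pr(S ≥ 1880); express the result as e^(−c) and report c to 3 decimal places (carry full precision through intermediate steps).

Write 1880 = (1 + δ)μ, so δ = 1880/1463.868 − 1 = 0.2842688…
Then the exponent is δ²μ/(2 + δ) = (1880 − μ)² / (μ·(2 + δ)) = 51.786088.

51.786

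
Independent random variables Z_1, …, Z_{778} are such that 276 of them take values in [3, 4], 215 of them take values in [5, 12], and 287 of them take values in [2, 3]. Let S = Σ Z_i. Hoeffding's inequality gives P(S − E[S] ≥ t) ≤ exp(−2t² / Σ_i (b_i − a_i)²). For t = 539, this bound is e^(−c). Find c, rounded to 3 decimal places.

Σ(b_i − a_i)² = 276·1² + 215·7² + 287·1² = 11098.
c = 2t² / 11098 = 2·539² / 11098 = 52.3556.

52.356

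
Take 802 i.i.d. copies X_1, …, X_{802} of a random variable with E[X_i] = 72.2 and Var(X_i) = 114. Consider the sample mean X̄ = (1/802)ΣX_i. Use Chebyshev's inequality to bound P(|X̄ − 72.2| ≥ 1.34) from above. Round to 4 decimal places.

Var(X̄) = Var(X_i)/n = 114/802 = 0.14214.
Chebyshev: P(|X̄ − 72.2| ≥ 1.34) ≤ Var(X̄)/(1.34)² = 114/(802·1.34²) = 0.0792.

0.0792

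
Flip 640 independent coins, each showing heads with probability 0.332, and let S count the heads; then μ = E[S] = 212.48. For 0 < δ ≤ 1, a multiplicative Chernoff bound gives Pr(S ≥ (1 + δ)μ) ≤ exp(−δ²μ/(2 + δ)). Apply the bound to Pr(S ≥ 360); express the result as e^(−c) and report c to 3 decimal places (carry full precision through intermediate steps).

Write 360 = (1 + δ)μ, so δ = 360/212.48 − 1 = 0.6942771…
Then the exponent is δ²μ/(2 + δ) = (360 − μ)² / (μ·(2 + δ)) = 38.013818.

38.014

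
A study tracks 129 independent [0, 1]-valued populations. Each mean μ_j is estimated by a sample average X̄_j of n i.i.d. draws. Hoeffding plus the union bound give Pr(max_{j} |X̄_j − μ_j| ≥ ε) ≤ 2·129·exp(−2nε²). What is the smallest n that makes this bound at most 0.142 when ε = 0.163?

142

Need 2·129·exp(−2nε²) ≤ 0.142, i.e. exp(−2nε²) ≤ 0.142/258.
So 2nε² ≥ ln(258/0.142) = 7.504888.
Hence n ≥ 7.504888/(2·0.163²) = 141.234.
The smallest integer n is 142.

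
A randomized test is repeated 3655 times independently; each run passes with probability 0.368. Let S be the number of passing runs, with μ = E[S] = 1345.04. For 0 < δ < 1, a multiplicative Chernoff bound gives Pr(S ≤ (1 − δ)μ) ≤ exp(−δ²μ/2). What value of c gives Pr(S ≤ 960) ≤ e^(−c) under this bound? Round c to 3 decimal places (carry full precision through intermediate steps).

55.112

Write 960 = (1 − δ)μ, so δ = 1 − 960/1345.04 = 0.2862666…
Then the exponent is δ²μ/2 = (μ − 960)²/(2μ) = 55.112042.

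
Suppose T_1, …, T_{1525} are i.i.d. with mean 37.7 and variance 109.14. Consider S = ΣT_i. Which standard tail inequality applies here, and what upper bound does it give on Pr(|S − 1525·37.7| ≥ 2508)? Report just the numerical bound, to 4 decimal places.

0.0265

With mean and variance of each term known, Chebyshev's inequality bounds the deviation of the sum (or sample mean).
Var(S) = n·Var(T_i) = 1525·109.14 = 166438.5.
Chebyshev: Pr(|S − 1525·37.7| ≥ 2508) ≤ Var(S)/2508² = 166438.5/6290064 = 0.0265.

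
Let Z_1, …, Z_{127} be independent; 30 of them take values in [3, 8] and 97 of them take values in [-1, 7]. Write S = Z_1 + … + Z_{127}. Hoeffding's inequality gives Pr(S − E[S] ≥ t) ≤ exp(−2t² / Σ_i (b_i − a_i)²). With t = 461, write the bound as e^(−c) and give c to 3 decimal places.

61.087

Σ(b_i − a_i)² = 30·5² + 97·8² = 6958.
c = 2t² / 6958 = 2·461² / 6958 = 61.0868.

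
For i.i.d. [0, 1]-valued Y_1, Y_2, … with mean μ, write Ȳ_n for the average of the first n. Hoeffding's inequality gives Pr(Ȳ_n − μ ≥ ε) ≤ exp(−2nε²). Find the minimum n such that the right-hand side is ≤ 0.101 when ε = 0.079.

184

Require exp(−2nε²) ≤ 0.101, i.e. 2nε² ≥ ln(1/0.101) = 2.292635.
So n ≥ 2.292635 / (2·0.079²) = 183.675.
The smallest integer n is 184.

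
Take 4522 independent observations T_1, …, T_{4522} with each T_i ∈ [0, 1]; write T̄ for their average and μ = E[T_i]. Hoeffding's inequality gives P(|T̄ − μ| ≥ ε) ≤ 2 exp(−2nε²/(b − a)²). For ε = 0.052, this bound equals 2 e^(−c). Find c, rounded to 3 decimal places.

24.455

c = 2nε²/(b − a)² = 2·4522·0.052² / 1² = 24.4550.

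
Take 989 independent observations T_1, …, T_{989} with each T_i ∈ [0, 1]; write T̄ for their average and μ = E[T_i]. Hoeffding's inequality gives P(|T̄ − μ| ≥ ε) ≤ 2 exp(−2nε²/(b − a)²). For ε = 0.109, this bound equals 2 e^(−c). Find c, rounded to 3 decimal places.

23.501

c = 2nε²/(b − a)² = 2·989·0.109² / 1² = 23.5006.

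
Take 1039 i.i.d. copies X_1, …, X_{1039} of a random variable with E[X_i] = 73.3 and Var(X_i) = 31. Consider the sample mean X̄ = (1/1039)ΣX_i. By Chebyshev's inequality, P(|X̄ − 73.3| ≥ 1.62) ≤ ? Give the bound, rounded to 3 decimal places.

Var(X̄) = Var(X_i)/n = 31/1039 = 0.029836.
Chebyshev: P(|X̄ − 73.3| ≥ 1.62) ≤ Var(X̄)/(1.62)² = 31/(1039·1.62²) = 0.0114.

0.011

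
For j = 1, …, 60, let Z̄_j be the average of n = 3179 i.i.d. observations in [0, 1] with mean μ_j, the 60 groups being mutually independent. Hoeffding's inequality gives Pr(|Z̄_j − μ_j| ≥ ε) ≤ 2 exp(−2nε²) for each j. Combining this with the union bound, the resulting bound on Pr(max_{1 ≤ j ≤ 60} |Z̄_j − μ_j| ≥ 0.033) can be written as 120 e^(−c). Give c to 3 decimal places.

Union bound over the 60 events: Pr(max_{1 ≤ j ≤ 60} |Z̄_j − μ_j| ≥ 0.033) ≤ 60·2·exp(−2nε²) = 120 exp(−2·3179·0.033²).
So c = 2·3179·0.033² = 6.9239.

6.924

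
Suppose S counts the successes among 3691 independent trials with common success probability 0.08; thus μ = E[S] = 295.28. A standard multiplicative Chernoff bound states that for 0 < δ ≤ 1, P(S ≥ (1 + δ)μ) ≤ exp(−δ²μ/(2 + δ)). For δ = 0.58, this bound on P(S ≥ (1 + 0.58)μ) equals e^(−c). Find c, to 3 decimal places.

c = δ²μ/(2 + δ) = 0.58²·295.28/(2 + 0.58) = 38.5008.

38.501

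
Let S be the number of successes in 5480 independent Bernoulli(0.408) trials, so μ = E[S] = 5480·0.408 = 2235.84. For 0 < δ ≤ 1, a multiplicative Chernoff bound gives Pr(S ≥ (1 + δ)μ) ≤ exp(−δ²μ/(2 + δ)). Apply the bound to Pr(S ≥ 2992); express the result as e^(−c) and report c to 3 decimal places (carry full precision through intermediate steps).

Write 2992 = (1 + δ)μ, so δ = 2992/2235.84 − 1 = 0.3381995…
Then the exponent is δ²μ/(2 + δ) = (2992 − μ)² / (μ·(2 + δ)) = 109.371738.

109.372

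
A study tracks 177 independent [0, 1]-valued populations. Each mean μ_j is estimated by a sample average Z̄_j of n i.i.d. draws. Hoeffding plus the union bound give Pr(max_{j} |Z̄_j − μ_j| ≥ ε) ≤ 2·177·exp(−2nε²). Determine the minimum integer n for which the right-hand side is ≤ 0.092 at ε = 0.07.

Need 2·177·exp(−2nε²) ≤ 0.092, i.e. exp(−2nε²) ≤ 0.092/354.
So 2nε² ≥ ln(354/0.092) = 8.255264.
Hence n ≥ 8.255264/(2·0.07²) = 842.374.
The smallest integer n is 843.

843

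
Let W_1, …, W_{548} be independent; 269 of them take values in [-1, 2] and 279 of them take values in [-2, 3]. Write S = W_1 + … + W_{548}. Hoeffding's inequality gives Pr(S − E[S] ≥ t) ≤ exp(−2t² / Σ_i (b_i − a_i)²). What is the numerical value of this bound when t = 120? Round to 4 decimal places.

0.0466

Σ(b_i − a_i)² = 269·3² + 279·5² = 9396.
Exponent = 2·120² / 9396 = 3.06513.
Bound = exp(−3.06513) = 0.04665.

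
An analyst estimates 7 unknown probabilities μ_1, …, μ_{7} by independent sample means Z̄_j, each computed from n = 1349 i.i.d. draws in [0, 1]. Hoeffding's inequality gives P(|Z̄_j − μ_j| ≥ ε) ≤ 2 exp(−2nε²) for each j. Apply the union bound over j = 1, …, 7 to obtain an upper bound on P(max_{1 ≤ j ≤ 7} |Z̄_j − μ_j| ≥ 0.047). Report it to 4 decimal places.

Per-experiment Hoeffding bound: 2·exp(−2·1349·0.047²) = 2·exp(−5.95988) = 0.0051604.
Union bound over 7 events: 7·0.0051604 = 0.03612.

0.0361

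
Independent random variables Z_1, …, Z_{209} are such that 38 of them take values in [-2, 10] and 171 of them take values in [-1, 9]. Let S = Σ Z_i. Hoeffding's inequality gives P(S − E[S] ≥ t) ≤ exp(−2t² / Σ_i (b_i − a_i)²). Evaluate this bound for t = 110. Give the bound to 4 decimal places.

Σ(b_i − a_i)² = 38·12² + 171·10² = 22572.
Exponent = 2·110² / 22572 = 1.07212.
Bound = exp(−1.07212) = 0.34228.

0.3423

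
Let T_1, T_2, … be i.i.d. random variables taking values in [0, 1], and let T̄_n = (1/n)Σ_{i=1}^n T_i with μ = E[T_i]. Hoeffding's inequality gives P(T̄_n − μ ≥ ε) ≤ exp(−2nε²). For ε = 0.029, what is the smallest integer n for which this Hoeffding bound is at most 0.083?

1480

Require exp(−2nε²) ≤ 0.083, i.e. 2nε² ≥ ln(1/0.083) = 2.488915.
So n ≥ 2.488915 / (2·0.029²) = 1479.735.
The smallest integer n is 1480.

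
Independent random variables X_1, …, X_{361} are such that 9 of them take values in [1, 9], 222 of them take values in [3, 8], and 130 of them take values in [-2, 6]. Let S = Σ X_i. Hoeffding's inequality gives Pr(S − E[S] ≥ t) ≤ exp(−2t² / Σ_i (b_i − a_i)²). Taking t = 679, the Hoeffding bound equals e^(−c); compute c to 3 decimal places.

63.830

Σ(b_i − a_i)² = 9·8² + 222·5² + 130·8² = 14446.
c = 2t² / 14446 = 2·679² / 14446 = 63.8296.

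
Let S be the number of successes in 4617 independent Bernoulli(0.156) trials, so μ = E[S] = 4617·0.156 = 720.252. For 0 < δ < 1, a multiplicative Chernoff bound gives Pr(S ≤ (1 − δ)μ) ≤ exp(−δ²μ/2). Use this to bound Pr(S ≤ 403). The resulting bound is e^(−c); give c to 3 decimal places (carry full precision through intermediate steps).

Write 403 = (1 − δ)μ, so δ = 1 − 403/720.252 = 0.4404736…
Then the exponent is δ²μ/2 = (μ − 403)²/(2μ) = 69.870567.

69.871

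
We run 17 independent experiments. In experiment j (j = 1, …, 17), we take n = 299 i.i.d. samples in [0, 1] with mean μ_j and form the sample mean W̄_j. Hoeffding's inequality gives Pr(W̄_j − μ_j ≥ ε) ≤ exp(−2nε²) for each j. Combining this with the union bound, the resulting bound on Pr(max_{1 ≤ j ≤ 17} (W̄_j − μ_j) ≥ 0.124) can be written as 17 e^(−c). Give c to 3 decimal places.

9.195

Union bound over the 17 events: Pr(max_{1 ≤ j ≤ 17} (W̄_j − μ_j) ≥ 0.124) ≤ 17·exp(−2nε²) = 17 exp(−2·299·0.124²).
So c = 2·299·0.124² = 9.1948.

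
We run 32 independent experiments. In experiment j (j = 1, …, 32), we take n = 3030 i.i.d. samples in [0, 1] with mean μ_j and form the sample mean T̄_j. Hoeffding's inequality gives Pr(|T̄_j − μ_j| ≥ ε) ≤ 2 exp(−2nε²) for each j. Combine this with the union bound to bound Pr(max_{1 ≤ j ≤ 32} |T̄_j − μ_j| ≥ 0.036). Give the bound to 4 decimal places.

0.0249

Per-experiment Hoeffding bound: 2·exp(−2·3030·0.036²) = 2·exp(−7.85376) = 0.00077658.
Union bound over 32 events: 32·0.00077658 = 0.02485.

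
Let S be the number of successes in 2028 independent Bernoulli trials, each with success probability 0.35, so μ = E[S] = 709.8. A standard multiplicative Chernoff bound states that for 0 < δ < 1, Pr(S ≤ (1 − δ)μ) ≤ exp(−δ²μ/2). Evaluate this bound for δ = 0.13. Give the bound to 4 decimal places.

Exponent = δ²μ/2 = 0.13²·709.8/2 = 5.9978.
Bound = exp(−5.9978) = 0.00248.

0.0025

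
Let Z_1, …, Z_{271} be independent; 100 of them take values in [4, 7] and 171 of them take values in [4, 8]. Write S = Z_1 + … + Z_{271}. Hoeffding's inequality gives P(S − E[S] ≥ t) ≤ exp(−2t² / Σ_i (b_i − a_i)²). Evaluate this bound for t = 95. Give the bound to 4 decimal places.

0.0070

Σ(b_i − a_i)² = 100·3² + 171·4² = 3636.
Exponent = 2·95² / 3636 = 4.96425.
Bound = exp(−4.96425) = 0.00698.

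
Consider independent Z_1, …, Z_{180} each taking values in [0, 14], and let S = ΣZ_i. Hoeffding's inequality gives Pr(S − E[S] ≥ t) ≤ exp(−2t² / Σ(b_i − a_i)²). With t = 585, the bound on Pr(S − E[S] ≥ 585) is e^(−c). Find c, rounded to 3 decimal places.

Σ(b_i − a_i)² = 180·(14)² = 35280.
c = 2t²/35280 = 2·585²/35280 = 19.4005.

19.401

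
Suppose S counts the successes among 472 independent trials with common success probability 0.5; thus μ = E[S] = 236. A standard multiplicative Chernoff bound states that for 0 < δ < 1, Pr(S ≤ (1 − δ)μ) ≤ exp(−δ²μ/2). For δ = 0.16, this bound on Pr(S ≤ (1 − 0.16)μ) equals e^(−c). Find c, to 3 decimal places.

c = δ²μ/2 = 0.16²·236/2 = 3.0208.

3.021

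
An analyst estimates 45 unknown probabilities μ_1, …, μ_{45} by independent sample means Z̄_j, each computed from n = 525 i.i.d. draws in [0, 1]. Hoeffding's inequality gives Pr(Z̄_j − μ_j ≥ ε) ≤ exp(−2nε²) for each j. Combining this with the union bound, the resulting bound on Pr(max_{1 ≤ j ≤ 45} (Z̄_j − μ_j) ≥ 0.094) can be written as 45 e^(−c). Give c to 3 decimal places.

Union bound over the 45 events: Pr(max_{1 ≤ j ≤ 45} (Z̄_j − μ_j) ≥ 0.094) ≤ 45·exp(−2nε²) = 45 exp(−2·525·0.094²).
So c = 2·525·0.094² = 9.2778.

9.278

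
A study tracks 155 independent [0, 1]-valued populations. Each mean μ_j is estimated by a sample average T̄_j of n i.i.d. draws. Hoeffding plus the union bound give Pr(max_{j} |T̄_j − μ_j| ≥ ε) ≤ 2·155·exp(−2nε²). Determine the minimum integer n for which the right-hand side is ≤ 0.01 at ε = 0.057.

1592

Need 2·155·exp(−2nε²) ≤ 0.01, i.e. exp(−2nε²) ≤ 0.01/310.
So 2nε² ≥ ln(310/0.01) = 10.341742.
Hence n ≥ 10.341742/(2·0.057²) = 1591.527.
The smallest integer n is 1592.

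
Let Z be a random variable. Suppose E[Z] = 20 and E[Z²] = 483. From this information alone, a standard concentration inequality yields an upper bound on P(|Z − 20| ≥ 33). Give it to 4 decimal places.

0.0762

The first two moments determine the variance, so Chebyshev's inequality is the sharpest standard bound available.
Var(Z) = E[Z²] − (E[Z])² = 483 − 400 = 83.
Chebyshev's inequality: P(|Z − μ| ≥ t) ≤ Var(Z)/t² = 83/1089 = 0.0762.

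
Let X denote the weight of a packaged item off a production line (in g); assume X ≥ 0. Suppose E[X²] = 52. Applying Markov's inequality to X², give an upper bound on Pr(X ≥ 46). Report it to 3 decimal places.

Since X ≥ 0, the event {X ≥ 46} is the same as {X² ≥ 2116}.
Markov's inequality applied to X² gives Pr(X² ≥ 2116) ≤ E[X²]/2116 = 52/2116 = 0.0246.

0.025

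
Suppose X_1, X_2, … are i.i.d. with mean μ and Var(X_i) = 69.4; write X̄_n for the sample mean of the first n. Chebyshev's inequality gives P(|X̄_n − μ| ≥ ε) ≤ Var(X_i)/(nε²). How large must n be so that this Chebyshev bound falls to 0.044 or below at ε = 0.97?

Require 69.4/(n·0.97²) ≤ 0.044, i.e. n ≥ 69.4/(0.044·0.97²) = 1676.345.
The smallest integer n is 1677.

1677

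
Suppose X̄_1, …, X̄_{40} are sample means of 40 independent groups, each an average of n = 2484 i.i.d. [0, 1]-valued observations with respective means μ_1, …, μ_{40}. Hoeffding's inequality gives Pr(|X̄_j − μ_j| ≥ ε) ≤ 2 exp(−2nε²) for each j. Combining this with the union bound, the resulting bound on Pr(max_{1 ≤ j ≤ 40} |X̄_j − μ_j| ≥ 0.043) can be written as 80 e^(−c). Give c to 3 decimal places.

9.186

Union bound over the 40 events: Pr(max_{1 ≤ j ≤ 40} |X̄_j − μ_j| ≥ 0.043) ≤ 40·2·exp(−2nε²) = 80 exp(−2·2484·0.043²).
So c = 2·2484·0.043² = 9.1858.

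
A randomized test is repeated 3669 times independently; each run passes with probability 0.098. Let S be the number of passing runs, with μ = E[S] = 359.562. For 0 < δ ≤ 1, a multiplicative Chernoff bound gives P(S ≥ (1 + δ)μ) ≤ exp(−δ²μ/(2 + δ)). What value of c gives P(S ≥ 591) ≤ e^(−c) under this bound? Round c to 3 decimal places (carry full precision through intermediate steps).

Write 591 = (1 + δ)μ, so δ = 591/359.562 − 1 = 0.6436665…
Then the exponent is δ²μ/(2 + δ) = (591 − μ)² / (μ·(2 + δ)) = 56.349347.

56.349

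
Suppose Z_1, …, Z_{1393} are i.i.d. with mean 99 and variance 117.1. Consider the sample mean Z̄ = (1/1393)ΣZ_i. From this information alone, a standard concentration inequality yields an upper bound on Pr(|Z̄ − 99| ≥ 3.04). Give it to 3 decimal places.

0.009

With mean and variance of each term known, Chebyshev's inequality bounds the deviation of the sum (or sample mean).
Var(Z̄) = Var(Z_i)/n = 117.1/1393 = 0.084063.
Chebyshev: Pr(|Z̄ − 99| ≥ 3.04) ≤ Var(Z̄)/(3.04)² = 117.1/(1393·3.04²) = 0.0091.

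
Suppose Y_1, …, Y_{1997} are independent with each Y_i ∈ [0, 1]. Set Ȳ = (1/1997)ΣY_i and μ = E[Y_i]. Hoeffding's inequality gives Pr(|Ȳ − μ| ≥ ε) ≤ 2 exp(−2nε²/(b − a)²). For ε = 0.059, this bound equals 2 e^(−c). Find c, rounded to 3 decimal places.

13.903

c = 2nε²/(b − a)² = 2·1997·0.059² / 1² = 13.9031.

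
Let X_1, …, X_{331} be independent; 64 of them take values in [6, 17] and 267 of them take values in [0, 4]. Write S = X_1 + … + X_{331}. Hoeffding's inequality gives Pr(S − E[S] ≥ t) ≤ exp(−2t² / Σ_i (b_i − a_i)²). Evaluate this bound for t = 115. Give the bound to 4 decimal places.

Σ(b_i − a_i)² = 64·11² + 267·4² = 12016.
Exponent = 2·115² / 12016 = 2.20123.
Bound = exp(−2.20123) = 0.11067.

0.1107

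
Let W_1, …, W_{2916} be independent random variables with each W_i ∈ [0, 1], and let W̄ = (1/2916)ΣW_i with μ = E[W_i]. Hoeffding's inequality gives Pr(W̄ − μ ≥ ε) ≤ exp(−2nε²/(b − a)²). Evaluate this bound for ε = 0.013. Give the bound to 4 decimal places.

Exponent: 2nε²/(b − a)² = 2·2916·0.013² / 1² = 0.98561.
Bound = exp(−0.98561) = 0.37321.

0.3732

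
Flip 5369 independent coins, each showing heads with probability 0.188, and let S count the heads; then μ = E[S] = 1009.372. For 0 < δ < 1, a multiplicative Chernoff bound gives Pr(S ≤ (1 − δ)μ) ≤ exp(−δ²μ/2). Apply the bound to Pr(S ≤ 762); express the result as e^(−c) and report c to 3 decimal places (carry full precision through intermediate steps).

30.312

Write 762 = (1 − δ)μ, so δ = 1 − 762/1009.372 = 0.2450752…
Then the exponent is δ²μ/2 = (μ − 762)²/(2μ) = 30.312366.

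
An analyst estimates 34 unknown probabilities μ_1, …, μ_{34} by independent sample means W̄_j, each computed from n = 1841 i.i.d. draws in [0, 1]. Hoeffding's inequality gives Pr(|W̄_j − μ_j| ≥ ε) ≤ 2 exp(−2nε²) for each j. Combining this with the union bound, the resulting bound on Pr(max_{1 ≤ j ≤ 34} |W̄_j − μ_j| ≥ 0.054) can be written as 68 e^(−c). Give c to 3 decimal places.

Union bound over the 34 events: Pr(max_{1 ≤ j ≤ 34} |W̄_j − μ_j| ≥ 0.054) ≤ 34·2·exp(−2nε²) = 68 exp(−2·1841·0.054²).
So c = 2·1841·0.054² = 10.7367.

10.737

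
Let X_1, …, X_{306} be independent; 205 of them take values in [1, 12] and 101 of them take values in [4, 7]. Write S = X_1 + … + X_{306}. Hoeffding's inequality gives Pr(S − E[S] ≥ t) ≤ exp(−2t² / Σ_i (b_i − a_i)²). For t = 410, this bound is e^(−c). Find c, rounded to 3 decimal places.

Σ(b_i − a_i)² = 205·11² + 101·3² = 25714.
c = 2t² / 25714 = 2·410² / 25714 = 13.0746.

13.075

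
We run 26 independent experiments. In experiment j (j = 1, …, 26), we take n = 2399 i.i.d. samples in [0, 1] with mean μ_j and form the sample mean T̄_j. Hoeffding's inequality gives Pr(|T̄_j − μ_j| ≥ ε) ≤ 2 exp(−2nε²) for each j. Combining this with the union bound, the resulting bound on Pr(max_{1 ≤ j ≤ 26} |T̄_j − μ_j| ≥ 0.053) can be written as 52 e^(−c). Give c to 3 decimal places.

Union bound over the 26 events: Pr(max_{1 ≤ j ≤ 26} |T̄_j − μ_j| ≥ 0.053) ≤ 26·2·exp(−2nε²) = 52 exp(−2·2399·0.053²).
So c = 2·2399·0.053² = 13.4776.

13.478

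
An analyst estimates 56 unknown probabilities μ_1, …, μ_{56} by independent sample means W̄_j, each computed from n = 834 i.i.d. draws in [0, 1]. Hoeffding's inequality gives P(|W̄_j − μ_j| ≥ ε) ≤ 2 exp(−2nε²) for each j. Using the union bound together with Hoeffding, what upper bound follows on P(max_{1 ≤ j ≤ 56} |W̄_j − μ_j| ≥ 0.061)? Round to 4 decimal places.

Per-experiment Hoeffding bound: 2·exp(−2·834·0.061²) = 2·exp(−6.20663) = 0.004032.
Union bound over 56 events: 56·0.004032 = 0.22579.

0.2258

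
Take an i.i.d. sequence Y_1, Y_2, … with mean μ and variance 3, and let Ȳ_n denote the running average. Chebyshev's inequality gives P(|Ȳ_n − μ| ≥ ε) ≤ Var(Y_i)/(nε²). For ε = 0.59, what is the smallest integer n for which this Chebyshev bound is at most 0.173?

50

Require 3/(n·0.59²) ≤ 0.173, i.e. n ≥ 3/(0.173·0.59²) = 49.816.
The smallest integer n is 50.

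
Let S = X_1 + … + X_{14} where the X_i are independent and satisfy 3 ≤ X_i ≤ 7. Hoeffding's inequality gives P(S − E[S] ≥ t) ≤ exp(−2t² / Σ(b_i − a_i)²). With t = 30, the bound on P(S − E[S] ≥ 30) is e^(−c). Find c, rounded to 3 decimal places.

Σ(b_i − a_i)² = 14·(4)² = 224.
c = 2t²/224 = 2·30²/224 = 8.0357.

8.036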